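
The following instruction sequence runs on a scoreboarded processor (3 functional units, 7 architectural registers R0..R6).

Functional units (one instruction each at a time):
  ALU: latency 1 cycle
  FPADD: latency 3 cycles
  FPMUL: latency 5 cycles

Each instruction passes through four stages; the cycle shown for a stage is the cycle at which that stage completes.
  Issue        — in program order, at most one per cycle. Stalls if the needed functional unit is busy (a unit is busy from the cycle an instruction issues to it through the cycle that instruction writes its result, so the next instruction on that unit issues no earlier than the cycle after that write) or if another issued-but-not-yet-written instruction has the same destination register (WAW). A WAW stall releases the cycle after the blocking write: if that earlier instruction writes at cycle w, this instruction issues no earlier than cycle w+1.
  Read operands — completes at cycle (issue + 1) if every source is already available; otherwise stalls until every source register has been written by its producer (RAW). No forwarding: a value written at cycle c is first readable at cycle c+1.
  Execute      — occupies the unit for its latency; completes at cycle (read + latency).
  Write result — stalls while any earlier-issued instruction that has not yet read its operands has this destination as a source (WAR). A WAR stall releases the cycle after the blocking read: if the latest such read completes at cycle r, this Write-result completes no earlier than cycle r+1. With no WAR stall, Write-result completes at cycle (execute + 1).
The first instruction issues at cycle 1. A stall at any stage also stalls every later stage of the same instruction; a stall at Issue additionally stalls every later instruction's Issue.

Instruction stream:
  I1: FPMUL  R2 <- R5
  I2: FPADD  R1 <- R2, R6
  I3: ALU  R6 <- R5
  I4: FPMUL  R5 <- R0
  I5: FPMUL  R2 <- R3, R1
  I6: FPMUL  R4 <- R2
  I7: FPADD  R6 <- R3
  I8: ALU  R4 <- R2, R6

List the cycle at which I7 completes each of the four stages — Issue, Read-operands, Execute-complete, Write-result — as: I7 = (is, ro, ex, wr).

I1 -> (1, 2, 7, 8)
I2 -> (2, 9, 12, 13)  // RAW R2: wait I1 write@8
I3 -> (3, 4, 5, 10)  // WAR R6: wait I2 read@9
I4 -> (9, 10, 15, 16)  // struct: FPMUL busy until I1 writes@8
I5 -> (17, 18, 23, 24)  // struct: FPMUL busy until I4 writes@16
I6 -> (25, 26, 31, 32)  // struct: FPMUL busy until I5 writes@24
I7 -> (26, 27, 30, 31)
I8 -> (33, 34, 35, 36)  // WAW R4: wait I6 write@32

I7 = (26, 27, 30, 31)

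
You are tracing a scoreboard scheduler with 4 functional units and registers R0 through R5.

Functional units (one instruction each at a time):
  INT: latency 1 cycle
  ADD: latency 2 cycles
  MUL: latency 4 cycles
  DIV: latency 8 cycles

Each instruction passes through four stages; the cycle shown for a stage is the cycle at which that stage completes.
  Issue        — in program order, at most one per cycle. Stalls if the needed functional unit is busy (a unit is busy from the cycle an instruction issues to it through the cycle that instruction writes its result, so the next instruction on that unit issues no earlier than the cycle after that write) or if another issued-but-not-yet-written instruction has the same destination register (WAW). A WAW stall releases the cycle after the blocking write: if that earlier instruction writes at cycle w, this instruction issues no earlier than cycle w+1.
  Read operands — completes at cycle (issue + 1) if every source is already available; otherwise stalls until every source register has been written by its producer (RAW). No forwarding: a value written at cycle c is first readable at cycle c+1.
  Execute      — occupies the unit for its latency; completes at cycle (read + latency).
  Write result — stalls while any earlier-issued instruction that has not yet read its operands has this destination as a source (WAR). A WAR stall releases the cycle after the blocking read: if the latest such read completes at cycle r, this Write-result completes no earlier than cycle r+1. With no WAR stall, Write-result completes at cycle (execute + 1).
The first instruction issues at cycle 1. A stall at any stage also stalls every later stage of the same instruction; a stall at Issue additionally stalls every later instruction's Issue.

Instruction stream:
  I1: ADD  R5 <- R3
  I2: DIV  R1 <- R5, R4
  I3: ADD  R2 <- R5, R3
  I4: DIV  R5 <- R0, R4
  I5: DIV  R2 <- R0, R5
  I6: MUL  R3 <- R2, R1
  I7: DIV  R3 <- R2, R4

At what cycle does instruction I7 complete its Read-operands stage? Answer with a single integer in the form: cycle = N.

[I1] 1/2/4/5
[I2] 2/6/14/15  (RAW R5: wait I1 write@5)
[I3] 6/7/9/10  (struct: ADD busy until I1 writes@5)
[I4] 16/17/25/26  (struct: DIV busy until I2 writes@15)
[I5] 27/28/36/37  (struct: DIV busy until I4 writes@26)
[I6] 28/38/42/43  (RAW R2: wait I5 write@37)
[I7] 44/45/53/54  (WAW R3: wait I6 write@43)

cycle = 45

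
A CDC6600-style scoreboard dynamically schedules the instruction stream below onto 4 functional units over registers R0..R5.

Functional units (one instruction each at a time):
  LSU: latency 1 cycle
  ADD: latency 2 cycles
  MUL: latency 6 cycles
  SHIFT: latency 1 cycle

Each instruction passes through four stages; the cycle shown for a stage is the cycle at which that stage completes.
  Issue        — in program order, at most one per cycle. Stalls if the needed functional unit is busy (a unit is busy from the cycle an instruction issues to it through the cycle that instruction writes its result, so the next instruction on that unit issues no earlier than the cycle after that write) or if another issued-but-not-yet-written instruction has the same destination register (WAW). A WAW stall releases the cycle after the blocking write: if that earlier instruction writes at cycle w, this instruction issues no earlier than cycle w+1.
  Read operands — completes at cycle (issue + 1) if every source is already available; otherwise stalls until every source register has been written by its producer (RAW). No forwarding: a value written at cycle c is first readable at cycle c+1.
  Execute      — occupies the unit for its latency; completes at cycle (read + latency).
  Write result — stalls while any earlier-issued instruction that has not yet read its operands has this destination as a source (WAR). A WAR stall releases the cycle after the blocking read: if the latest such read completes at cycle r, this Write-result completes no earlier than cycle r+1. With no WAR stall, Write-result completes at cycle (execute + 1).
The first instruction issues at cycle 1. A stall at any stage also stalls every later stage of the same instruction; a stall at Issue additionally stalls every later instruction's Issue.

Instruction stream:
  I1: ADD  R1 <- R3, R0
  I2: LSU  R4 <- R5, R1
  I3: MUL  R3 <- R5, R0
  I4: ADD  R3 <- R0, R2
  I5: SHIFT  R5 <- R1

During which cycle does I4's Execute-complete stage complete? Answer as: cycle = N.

cycle = 15

I1  is:1  ro:2  ex:4  wr:5
I2  is:2  ro:6  ex:7  wr:8  — RAW R1: wait I1 write@5
I3  is:3  ro:4  ex:10  wr:11
I4  is:12  ro:13  ex:15  wr:16  — WAW R3: wait I3 write@11
I5  is:13  ro:14  ex:15  wr:16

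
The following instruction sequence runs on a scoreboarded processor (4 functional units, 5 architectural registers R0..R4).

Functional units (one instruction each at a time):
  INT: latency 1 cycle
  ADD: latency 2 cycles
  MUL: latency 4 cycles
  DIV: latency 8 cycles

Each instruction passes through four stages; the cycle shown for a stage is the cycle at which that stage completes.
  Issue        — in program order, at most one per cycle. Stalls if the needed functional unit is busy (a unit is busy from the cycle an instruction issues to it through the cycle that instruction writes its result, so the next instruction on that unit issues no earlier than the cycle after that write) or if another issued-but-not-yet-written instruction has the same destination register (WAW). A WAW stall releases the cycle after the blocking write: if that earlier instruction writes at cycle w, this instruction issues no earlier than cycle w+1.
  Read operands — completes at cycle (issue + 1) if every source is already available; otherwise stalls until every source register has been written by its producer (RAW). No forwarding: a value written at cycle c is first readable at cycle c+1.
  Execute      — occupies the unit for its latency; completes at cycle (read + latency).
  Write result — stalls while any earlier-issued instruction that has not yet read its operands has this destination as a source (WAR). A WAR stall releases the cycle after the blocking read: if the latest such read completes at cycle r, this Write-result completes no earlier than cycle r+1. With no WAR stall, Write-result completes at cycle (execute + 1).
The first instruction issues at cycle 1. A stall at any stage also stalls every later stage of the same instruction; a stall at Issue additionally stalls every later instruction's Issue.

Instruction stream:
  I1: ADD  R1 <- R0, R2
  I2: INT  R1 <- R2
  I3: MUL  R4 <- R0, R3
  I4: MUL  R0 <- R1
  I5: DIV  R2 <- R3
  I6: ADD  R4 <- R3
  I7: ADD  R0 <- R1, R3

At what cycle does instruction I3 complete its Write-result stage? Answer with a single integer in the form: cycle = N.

cycle = 13

c1: I1 issues→ADD
c2: I1 reads
c4: I1 exec-done
c5: I1 writes R1
c6: I2 issues→INT
c7: I2 reads | I3 issues→MUL
c8: I2 exec-done | I3 reads
c9: I2 writes R1
c12: I3 exec-done
c13: I3 writes R4
c14: I4 issues→MUL
c15: I4 reads | I5 issues→DIV
c16: I5 reads | I6 issues→ADD
c17: I6 reads
c19: I4 exec-done | I6 exec-done
c20: I4 writes R0 | I6 writes R4
c21: I7 issues→ADD
c22: I7 reads
c24: I5 exec-done | I7 exec-done
c25: I5 writes R2 | I7 writes R0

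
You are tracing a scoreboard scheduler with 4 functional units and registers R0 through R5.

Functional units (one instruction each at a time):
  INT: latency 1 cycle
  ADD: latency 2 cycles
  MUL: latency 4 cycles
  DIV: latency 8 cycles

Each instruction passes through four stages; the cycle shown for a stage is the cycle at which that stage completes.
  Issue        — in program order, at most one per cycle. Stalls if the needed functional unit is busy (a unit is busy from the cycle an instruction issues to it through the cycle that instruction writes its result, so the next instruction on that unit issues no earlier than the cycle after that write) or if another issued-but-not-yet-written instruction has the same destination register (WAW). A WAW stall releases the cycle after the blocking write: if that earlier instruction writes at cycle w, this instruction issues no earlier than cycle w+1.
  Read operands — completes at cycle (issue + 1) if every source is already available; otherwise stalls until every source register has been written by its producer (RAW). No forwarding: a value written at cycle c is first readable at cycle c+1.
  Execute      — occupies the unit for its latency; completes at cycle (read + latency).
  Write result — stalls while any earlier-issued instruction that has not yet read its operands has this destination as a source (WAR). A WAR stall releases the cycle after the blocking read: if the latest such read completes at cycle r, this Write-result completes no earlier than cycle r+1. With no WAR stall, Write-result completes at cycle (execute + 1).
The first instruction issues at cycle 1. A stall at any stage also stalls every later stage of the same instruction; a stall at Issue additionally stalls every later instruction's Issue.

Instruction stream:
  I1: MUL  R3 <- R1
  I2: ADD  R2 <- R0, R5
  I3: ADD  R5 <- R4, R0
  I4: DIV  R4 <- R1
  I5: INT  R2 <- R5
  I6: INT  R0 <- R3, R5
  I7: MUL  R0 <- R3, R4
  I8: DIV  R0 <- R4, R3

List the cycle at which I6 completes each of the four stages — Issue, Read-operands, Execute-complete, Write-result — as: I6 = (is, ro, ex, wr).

I1  is:1  ro:2  ex:6  wr:7
I2  is:2  ro:3  ex:5  wr:6
I3  is:7  ro:8  ex:10  wr:11  — struct: ADD busy until I2 writes@6
I4  is:8  ro:9  ex:17  wr:18
I5  is:9  ro:12  ex:13  wr:14  — RAW R5: wait I3 write@11
I6  is:15  ro:16  ex:17  wr:18  — struct: INT busy until I5 writes@14
I7  is:19  ro:20  ex:24  wr:25  — WAW R0: wait I6 write@18
I8  is:26  ro:27  ex:35  wr:36  — WAW R0: wait I7 write@25

I6 = (15, 16, 17, 18)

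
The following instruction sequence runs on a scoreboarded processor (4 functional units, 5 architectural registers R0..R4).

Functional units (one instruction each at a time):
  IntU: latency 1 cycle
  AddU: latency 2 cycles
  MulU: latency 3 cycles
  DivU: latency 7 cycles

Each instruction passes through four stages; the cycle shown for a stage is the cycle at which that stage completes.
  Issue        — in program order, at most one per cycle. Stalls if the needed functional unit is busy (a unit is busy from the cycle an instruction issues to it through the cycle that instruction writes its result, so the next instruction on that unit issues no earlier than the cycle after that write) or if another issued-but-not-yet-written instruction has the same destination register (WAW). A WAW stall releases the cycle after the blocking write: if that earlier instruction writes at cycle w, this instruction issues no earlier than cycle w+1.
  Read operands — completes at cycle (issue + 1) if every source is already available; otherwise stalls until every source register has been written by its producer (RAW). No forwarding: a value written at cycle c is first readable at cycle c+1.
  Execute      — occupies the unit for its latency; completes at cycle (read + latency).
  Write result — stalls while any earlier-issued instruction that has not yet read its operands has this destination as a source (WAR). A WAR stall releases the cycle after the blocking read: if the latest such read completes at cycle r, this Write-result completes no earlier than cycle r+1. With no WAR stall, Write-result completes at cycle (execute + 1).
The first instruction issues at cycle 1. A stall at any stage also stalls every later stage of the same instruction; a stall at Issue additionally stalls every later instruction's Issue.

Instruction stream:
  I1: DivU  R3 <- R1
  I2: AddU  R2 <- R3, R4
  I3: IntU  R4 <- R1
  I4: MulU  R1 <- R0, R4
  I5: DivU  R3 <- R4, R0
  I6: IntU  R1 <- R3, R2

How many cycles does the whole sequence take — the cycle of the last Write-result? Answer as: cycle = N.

cycle = 24

c1: I1 dispatched to DivU
c2: I1 operands ready, I2 dispatched to AddU
c3: I3 dispatched to IntU
c4: I3 operands ready, I4 dispatched to MulU
c5: I3 complete
c9: I1 complete
c10: R3←I1
c11: I2 operands ready, I5 dispatched to DivU
c12: R4←I3
c13: I2 complete, I4 operands ready, I5 operands ready
c14: R2←I2
c16: I4 complete
c17: R1←I4
c18: I6 dispatched to IntU
c20: I5 complete
c21: R3←I5
c22: I6 operands ready
c23: I6 complete
c24: R1←I6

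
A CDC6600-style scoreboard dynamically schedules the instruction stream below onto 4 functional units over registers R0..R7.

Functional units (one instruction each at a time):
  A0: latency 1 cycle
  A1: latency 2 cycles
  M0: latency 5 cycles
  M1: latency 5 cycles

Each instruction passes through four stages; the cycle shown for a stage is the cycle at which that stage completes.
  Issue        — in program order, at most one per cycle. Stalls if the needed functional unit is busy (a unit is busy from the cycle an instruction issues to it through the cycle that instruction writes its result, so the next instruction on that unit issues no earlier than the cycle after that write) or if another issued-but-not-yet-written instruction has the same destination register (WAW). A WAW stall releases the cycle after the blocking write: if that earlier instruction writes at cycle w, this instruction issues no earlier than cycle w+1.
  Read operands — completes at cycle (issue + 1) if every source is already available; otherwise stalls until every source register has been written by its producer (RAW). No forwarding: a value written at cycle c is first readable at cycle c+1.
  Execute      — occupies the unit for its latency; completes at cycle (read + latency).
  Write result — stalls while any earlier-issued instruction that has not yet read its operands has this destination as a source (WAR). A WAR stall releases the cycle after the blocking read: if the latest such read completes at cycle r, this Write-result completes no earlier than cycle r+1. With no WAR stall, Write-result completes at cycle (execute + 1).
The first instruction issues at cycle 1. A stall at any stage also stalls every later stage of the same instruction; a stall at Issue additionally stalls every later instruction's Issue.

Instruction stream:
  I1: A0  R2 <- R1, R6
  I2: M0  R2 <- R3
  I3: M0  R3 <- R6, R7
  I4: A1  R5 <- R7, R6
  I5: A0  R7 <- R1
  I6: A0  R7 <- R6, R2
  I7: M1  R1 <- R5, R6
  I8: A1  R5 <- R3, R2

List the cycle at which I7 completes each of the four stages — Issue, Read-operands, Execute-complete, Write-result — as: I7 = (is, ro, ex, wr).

c1: I1→A0
c2: I1 RO
c3: I1 EX
c4: I1 WR R2
c5: I2→M0
c6: I2 RO
c11: I2 EX
c12: I2 WR R2
c13: I3→M0
c14: I3 RO · I4→A1
c15: I4 RO · I5→A0
c16: I5 RO
c17: I4 EX · I5 EX
c18: I4 WR R5 · I5 WR R7
c19: I3 EX · I6→A0
c20: I3 WR R3 · I6 RO · I7→M1
c21: I6 EX · I7 RO · I8→A1
c22: I6 WR R7 · I8 RO
c24: I8 EX
c25: I8 WR R5
c26: I7 EX
c27: I7 WR R1

I7 = (20, 21, 26, 27)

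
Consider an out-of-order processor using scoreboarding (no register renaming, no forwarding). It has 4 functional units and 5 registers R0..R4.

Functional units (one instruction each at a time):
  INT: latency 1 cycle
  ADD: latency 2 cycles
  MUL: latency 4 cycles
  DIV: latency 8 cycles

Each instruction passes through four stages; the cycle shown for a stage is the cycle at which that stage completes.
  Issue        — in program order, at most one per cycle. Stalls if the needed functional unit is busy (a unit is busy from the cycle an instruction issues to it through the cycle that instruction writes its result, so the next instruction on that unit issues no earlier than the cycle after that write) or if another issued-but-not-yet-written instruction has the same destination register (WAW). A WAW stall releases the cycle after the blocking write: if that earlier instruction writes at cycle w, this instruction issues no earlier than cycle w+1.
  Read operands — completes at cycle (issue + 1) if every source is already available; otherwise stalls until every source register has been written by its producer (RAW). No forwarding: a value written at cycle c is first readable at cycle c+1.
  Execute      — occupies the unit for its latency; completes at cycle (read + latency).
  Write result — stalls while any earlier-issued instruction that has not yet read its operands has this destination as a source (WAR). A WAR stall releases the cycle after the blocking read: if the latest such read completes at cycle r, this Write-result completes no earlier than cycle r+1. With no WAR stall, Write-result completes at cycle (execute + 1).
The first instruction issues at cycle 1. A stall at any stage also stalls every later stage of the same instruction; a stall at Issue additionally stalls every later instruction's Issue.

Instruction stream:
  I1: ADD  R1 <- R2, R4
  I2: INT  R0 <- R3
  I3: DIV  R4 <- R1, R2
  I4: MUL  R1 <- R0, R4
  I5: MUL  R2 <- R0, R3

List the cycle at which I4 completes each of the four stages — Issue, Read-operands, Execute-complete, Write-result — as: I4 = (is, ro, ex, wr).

I4 = (6, 16, 20, 21)

[1] I1 issues→ADD
[2] I1 reads; I2 issues→INT
[3] I2 reads; I3 issues→DIV
[4] I1 exec-done; I2 exec-done
[5] I1 writes R1; I2 writes R0
[6] I3 reads; I4 issues→MUL
[14] I3 exec-done
[15] I3 writes R4
[16] I4 reads
[20] I4 exec-done
[21] I4 writes R1
[22] I5 issues→MUL
[23] I5 reads
[27] I5 exec-done
[28] I5 writes R2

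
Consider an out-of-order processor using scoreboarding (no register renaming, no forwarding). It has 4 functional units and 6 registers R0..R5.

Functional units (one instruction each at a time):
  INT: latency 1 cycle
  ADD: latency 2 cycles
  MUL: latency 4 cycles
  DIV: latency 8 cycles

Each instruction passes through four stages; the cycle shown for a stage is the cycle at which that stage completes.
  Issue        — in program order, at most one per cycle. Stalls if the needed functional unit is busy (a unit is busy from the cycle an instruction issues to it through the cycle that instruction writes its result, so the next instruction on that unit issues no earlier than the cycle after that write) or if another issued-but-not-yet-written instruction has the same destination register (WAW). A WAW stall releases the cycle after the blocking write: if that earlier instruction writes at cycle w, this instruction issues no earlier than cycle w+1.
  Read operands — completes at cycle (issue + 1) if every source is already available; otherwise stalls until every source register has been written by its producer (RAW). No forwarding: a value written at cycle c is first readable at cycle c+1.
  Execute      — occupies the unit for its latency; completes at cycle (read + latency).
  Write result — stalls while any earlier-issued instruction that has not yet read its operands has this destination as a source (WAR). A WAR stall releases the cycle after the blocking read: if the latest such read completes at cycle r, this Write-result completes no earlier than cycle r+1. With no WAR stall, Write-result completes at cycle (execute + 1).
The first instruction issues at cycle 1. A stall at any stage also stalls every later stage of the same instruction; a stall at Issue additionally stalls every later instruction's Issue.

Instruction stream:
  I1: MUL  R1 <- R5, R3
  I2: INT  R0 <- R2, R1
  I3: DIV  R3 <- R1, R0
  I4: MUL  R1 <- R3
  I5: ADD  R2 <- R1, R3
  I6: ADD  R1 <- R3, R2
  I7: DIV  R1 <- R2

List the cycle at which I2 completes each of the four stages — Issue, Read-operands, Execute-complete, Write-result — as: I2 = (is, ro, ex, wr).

1) issue 1, read 2, done 6, write 7
2) issue 2, read 8, done 9, write 10  <RAW R1: wait I1 write@7>
3) issue 3, read 11, done 19, write 20  <RAW R0: wait I2 write@10>
4) issue 8, read 21, done 25, write 26  <struct: MUL busy until I1 writes@7 / RAW R3: wait I3 write@20>
5) issue 9, read 27, done 29, write 30  <RAW R1: wait I4 write@26>
6) issue 31, read 32, done 34, write 35  <struct: ADD busy until I5 writes@30>
7) issue 36, read 37, done 45, write 46  <WAW R1: wait I6 write@35>

I2 = (2, 8, 9, 10)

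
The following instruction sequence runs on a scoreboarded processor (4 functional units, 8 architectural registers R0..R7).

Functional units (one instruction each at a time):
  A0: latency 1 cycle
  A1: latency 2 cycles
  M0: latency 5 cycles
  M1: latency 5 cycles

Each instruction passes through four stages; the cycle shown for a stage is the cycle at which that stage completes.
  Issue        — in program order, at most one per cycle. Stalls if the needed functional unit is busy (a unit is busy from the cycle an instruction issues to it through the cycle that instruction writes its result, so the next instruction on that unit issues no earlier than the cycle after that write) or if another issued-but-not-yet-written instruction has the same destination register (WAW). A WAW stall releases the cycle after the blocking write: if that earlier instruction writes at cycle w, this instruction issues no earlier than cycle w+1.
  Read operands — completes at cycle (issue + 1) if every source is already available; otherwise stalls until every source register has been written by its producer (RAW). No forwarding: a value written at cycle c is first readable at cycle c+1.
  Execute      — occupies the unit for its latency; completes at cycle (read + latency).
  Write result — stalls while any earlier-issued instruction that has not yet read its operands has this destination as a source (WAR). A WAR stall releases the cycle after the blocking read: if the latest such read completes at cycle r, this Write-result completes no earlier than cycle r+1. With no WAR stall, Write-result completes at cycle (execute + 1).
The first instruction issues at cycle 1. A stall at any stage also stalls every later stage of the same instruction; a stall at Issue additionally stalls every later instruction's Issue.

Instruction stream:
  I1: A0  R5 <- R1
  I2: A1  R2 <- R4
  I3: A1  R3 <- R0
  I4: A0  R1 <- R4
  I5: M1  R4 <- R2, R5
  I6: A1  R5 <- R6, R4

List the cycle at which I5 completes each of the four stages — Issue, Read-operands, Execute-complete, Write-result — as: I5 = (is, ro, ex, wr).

[1] I1 issues→A0
[2] I1 reads; I2 issues→A1
[3] I1 exec-done; I2 reads
[4] I1 writes R5
[5] I2 exec-done
[6] I2 writes R2
[7] I3 issues→A1
[8] I3 reads; I4 issues→A0
[9] I4 reads; I5 issues→M1
[10] I3 exec-done; I4 exec-done; I5 reads
[11] I3 writes R3; I4 writes R1
[12] I6 issues→A1
[15] I5 exec-done
[16] I5 writes R4
[17] I6 reads
[19] I6 exec-done
[20] I6 writes R5

I5 = (9, 10, 15, 16)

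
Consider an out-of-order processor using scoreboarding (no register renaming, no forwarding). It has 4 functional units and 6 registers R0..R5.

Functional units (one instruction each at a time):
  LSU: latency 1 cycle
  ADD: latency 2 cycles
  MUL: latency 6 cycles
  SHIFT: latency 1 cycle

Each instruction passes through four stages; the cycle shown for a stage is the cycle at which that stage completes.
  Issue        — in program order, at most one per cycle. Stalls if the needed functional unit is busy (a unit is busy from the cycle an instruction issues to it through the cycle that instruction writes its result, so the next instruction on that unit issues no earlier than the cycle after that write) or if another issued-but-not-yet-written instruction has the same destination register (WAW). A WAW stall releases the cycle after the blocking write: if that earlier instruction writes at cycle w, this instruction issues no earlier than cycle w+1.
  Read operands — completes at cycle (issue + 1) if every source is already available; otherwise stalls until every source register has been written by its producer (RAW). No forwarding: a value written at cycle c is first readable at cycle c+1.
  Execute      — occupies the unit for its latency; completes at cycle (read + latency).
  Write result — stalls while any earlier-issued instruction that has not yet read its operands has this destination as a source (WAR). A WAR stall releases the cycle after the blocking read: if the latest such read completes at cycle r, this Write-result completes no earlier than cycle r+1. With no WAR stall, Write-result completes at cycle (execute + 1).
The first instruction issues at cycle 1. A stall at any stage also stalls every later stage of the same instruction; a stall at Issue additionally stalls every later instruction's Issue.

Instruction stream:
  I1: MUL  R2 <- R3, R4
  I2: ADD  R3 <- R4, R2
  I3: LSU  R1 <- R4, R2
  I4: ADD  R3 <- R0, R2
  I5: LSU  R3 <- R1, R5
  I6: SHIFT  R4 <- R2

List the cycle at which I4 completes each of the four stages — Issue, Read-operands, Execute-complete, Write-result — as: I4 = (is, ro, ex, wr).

cycle 1: I1→MUL
cycle 2: I1 RO · I2→ADD
cycle 3: I3→LSU
cycle 8: I1 EX
cycle 9: I1 WR R2
cycle 10: I2 RO · I3 RO
cycle 11: I3 EX
cycle 12: I2 EX · I3 WR R1
cycle 13: I2 WR R3
cycle 14: I4→ADD
cycle 15: I4 RO
cycle 17: I4 EX
cycle 18: I4 WR R3
cycle 19: I5→LSU
cycle 20: I5 RO · I6→SHIFT
cycle 21: I5 EX · I6 RO
cycle 22: I5 WR R3 · I6 EX
cycle 23: I6 WR R4

I4 = (14, 15, 17, 18)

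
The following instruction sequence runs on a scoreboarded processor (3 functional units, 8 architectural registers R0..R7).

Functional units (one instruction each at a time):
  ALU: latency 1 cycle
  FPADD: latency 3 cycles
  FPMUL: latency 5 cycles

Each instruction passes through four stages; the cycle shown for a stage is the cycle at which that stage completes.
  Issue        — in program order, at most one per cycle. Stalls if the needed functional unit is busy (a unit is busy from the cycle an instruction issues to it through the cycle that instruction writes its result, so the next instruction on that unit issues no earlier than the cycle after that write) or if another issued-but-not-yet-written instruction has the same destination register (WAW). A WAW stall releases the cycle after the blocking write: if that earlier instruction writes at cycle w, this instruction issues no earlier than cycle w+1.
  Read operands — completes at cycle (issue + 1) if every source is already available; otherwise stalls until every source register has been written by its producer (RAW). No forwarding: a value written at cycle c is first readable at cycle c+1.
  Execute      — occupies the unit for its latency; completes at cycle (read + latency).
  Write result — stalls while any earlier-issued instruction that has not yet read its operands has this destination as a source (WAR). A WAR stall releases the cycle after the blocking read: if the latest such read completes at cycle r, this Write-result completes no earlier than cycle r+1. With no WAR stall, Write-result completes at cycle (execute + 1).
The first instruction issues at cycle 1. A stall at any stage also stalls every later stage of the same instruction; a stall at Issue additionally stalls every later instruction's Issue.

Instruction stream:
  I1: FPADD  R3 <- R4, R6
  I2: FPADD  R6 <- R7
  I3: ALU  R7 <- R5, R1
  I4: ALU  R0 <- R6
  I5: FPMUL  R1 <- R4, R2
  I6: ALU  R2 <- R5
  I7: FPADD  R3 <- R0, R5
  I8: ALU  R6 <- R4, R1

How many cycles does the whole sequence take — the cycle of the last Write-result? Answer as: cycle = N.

I1  is:1  ro:2  ex:5  wr:6
I2  is:7  ro:8  ex:11  wr:12  — struct: FPADD busy until I1 writes@6
I3  is:8  ro:9  ex:10  wr:11
I4  is:12  ro:13  ex:14  wr:15  — struct: ALU busy until I3 writes@11
I5  is:13  ro:14  ex:19  wr:20
I6  is:16  ro:17  ex:18  wr:19  — struct: ALU busy until I4 writes@15
I7  is:17  ro:18  ex:21  wr:22
I8  is:20  ro:21  ex:22  wr:23  — struct: ALU busy until I6 writes@19

cycle = 23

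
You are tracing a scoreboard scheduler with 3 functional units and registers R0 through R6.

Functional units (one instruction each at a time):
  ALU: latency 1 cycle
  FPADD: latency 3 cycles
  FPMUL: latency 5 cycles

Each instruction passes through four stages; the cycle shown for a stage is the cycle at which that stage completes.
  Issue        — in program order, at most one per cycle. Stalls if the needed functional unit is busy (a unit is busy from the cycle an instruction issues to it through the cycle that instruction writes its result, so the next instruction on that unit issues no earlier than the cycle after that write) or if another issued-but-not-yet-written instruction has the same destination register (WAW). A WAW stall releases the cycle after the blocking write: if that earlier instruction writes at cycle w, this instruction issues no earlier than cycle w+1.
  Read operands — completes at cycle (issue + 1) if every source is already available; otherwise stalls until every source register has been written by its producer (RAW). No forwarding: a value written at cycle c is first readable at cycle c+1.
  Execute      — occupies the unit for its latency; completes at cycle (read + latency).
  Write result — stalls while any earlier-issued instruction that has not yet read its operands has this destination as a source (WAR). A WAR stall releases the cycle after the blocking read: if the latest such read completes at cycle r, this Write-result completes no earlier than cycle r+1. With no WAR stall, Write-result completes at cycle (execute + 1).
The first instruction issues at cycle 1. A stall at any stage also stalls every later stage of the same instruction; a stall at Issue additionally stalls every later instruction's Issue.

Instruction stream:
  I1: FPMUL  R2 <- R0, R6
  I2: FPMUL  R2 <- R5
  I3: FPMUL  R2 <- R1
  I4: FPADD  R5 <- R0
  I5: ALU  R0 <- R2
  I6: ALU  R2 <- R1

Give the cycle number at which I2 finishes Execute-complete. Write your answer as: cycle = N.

cycle 1: I1 dispatched to FPMUL
cycle 2: I1 operands ready
cycle 7: I1 complete
cycle 8: R2←I1
cycle 9: I2 dispatched to FPMUL
cycle 10: I2 operands ready
cycle 15: I2 complete
cycle 16: R2←I2
cycle 17: I3 dispatched to FPMUL
cycle 18: I3 operands ready · I4 dispatched to FPADD
cycle 19: I4 operands ready · I5 dispatched to ALU
cycle 22: I4 complete
cycle 23: I3 complete · R5←I4
cycle 24: R2←I3
cycle 25: I5 operands ready
cycle 26: I5 complete
cycle 27: R0←I5
cycle 28: I6 dispatched to ALU
cycle 29: I6 operands ready
cycle 30: I6 complete
cycle 31: R2←I6

cycle = 15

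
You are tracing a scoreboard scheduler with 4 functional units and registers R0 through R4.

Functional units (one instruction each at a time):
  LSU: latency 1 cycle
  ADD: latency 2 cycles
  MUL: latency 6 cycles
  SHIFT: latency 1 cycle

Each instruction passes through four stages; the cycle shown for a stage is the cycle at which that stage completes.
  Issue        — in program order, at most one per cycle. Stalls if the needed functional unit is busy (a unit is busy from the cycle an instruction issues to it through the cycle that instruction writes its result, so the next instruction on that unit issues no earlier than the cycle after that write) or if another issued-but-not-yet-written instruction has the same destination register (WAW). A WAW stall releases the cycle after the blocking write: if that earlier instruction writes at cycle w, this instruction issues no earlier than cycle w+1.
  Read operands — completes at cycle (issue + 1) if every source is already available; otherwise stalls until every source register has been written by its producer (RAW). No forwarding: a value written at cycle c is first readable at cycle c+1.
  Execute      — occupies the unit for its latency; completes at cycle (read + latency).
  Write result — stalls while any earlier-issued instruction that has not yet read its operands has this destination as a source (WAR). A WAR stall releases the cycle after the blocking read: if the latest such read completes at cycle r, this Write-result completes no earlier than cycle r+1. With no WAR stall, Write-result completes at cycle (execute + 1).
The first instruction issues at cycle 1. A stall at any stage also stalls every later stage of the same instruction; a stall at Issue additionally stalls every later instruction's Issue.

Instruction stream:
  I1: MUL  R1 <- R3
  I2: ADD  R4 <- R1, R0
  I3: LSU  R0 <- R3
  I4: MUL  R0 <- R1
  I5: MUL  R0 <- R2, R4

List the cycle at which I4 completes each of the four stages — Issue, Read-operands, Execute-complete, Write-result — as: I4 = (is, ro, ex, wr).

I4 = (12, 13, 19, 20)

t=1  I1 dispatched to MUL
t=2  I1 operands ready | I2 dispatched to ADD
t=3  I3 dispatched to LSU
t=4  I3 operands ready
t=5  I3 complete
t=8  I1 complete
t=9  R1←I1
t=10  I2 operands ready
t=11  R0←I3
t=12  I2 complete | I4 dispatched to MUL
t=13  R4←I2 | I4 operands ready
t=19  I4 complete
t=20  R0←I4
t=21  I5 dispatched to MUL
t=22  I5 operands ready
t=28  I5 complete
t=29  R0←I5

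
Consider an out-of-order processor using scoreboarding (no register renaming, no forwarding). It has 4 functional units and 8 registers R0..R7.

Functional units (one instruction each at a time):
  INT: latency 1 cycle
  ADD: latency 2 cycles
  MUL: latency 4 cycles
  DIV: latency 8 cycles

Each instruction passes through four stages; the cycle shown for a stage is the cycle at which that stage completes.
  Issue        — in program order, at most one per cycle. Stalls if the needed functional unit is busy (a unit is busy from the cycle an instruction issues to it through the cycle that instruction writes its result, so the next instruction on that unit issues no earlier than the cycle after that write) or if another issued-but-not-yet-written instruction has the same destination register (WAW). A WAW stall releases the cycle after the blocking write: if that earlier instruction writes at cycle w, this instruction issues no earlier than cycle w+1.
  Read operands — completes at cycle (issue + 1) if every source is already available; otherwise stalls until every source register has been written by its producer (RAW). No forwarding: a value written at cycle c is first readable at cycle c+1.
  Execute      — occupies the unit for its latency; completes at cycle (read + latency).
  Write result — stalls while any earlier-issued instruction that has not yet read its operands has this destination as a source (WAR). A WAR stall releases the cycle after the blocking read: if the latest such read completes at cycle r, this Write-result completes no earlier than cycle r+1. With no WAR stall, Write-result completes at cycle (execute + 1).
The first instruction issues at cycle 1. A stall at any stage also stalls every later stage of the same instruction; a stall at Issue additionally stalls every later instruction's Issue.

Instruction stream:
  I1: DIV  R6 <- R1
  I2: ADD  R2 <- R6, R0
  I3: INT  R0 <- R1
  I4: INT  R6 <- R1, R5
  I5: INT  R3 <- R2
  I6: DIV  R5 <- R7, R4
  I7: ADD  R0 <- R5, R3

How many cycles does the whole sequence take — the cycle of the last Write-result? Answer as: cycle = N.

[1] I1 dispatched to DIV
[2] I1 operands ready · I2 dispatched to ADD
[3] I3 dispatched to INT
[4] I3 operands ready
[5] I3 complete
[10] I1 complete
[11] R6←I1
[12] I2 operands ready
[13] R0←I3
[14] I2 complete · I4 dispatched to INT
[15] R2←I2 · I4 operands ready
[16] I4 complete
[17] R6←I4
[18] I5 dispatched to INT
[19] I5 operands ready · I6 dispatched to DIV
[20] I5 complete · I6 operands ready · I7 dispatched to ADD
[21] R3←I5
[28] I6 complete
[29] R5←I6
[30] I7 operands ready
[32] I7 complete
[33] R0←I7

cycle = 33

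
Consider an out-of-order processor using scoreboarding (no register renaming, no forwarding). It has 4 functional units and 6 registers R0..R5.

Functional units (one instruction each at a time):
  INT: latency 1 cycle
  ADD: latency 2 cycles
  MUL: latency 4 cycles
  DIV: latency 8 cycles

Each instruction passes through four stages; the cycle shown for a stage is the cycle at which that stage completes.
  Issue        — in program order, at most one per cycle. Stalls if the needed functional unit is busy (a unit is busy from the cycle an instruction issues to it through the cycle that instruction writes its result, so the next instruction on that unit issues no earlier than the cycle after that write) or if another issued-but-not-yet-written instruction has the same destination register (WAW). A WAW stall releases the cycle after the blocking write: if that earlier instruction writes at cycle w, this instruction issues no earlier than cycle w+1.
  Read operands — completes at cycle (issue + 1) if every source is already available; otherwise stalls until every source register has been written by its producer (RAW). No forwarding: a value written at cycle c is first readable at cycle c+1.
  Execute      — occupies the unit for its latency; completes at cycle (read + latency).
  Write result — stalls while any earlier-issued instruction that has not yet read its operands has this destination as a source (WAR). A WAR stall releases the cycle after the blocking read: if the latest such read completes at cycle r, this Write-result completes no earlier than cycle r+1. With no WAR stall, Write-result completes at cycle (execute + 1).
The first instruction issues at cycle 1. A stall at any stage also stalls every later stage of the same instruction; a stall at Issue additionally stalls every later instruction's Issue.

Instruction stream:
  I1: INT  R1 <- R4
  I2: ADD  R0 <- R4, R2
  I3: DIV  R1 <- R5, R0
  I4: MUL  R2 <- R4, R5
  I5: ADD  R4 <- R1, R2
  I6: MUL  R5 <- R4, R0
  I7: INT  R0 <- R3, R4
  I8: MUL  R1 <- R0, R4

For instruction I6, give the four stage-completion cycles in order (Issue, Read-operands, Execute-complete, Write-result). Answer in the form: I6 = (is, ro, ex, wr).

I6 = (13, 21, 25, 26)

  I1 | 1 | 2 | 3 | 4
  I2 | 2 | 3 | 5 | 6
  I3 | 5 | 7 | 15 | 16   WAW R1: wait I1 write@4 · RAW R0: wait I2 write@6
  I4 | 6 | 7 | 11 | 12
  I5 | 7 | 17 | 19 | 20   RAW R1: wait I3 write@16
  I6 | 13 | 21 | 25 | 26   struct: MUL busy until I4 writes@12 · RAW R4: wait I5 write@20
  I7 | 14 | 21 | 22 | 23   RAW R4: wait I5 write@20
  I8 | 27 | 28 | 32 | 33   struct: MUL busy until I6 writes@26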